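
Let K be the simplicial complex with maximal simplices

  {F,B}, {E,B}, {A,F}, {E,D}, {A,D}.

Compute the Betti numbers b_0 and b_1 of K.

b_0 = 1, b_1 = 1.

We work with the vertex ordering A < B < D < E < F. The simplices of K, each written with vertices in increasing order, are:

  0-simplices (5): A, B, D, E, F
  1-simplices (5): AD, AF, BE, BF, DE

giving chain groups C_0 ≅ Z^5, C_1 ≅ Z^5.

∂_1: C_1 → C_0 sends each edge [p,q] (with p < q) to q − p.
The resulting 5×5 matrix has rank 4, and its Smith normal form has invariant factors (1,1,1,1).

Computing H_k = (kernel of ∂_k) / (image of ∂_{k+1}):

  H_0: rank C_0 − rank ∂_1 = 5 − 4 = 1, and the invariant factors of ∂_1 are all 1, so H_0 = Z.
  H_1: rank ker ∂_1 − rank ∂_2 = (5 − 4) − 0 = 1, and there is no ∂_2, so H_1 = Z.

Hence the Betti numbers are b_0 = 1, b_1 = 1.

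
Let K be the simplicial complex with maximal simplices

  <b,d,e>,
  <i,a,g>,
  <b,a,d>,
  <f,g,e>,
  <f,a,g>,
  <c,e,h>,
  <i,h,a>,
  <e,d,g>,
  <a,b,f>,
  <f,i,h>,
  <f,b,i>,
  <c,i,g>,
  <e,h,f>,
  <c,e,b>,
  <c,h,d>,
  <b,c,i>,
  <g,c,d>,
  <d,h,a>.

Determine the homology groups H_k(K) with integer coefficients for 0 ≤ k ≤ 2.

H_0 ≅ Z,  H_1 ≅ Z × Z/2,  H_2 = 0.

Take the total order a < b < c < d < e < f < g < h < i on the vertex set. Then K (dimension 2) consists of the simplices:

  0-simplices (9): a, b, c, d, e, f, g, h, i
  1-simplices (27): ab, ad, af, ag, ah, ai, bc, bd, be, bf, bi, cd, ce, cg, ch, ci, de, dg, dh, ef, eg, eh, fg, fh, fi, gi, hi
  2-simplices (18): abd, abf, adh, afg, agi, ahi, bce, bci, bde, bfi, cdg, cdh, ceh, cgi, deg, efg, efh, fhi

Hence C_0 ≅ Z^9, C_1 ≅ Z^27, C_2 ≅ Z^18.

∂_1: C_1 → C_0 maps an edge to its endpoints' difference, ∂[p,q] = q − p. For instance
  ∂bd = d − b.
This gives a 9×27 integer matrix of rank 8; reducing to Smith normal form yields diagonal entries (1,1,1,1,1,1,1,1).

∂_2: C_2 → C_1 acts by ∂[p,q,r] = [q,r] − [p,r] + [p,q]. For instance
  ∂abd = bd − ad + ab,
  ∂ceh = eh − ch + ce.
The 27×18 boundary matrix has rank 18 and Smith normal form diag(1,1,1,1,1,1,1,1,1,1,1,1,1,1,1,1,1,2).

From H_k ≅ ker(∂_k) / im(∂_{k+1}) we obtain:

  H_0: rank C_0 − rank ∂_1 = 9 − 8 = 1, and the invariant factors of ∂_1 are all 1, so H_0 ≅ Z.
  H_1: rank ker ∂_1 − rank ∂_2 = (27 − 8) − 18 = 1, and ∂_2 has invariant factor 2 > 1, so H_1 ≅ Z × Z/2.
  H_2: rank ker ∂_2 − rank ∂_3 = (18 − 18) − 0 = 0, and there is no ∂_3, so H_2 ≅ 0.

(K is a triangulation of the Klein bottle.)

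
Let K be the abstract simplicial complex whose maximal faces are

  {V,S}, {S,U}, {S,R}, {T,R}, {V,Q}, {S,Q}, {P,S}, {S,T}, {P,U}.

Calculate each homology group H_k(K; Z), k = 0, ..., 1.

We work with the vertex ordering P < Q < R < S < T < U < V. The simplices of K, each written with vertices in increasing order, are:

  0-simplices (7): P, Q, R, S, T, U, V
  1-simplices (9): PS, PU, QS, QV, RS, RT, ST, SU, SV

giving chain groups C_0 ≅ Z^7, C_1 ≅ Z^9.

∂_1: C_1 → C_0 maps an edge to its endpoints' difference, ∂[p,q] = q − p. For instance
  ∂PS = S − P.
This gives a 7×9 integer matrix of rank 6; reducing to Smith normal form yields diagonal entries (1,1,1,1,1,1).

Computing H_k = (kernel of ∂_k) / (image of ∂_{k+1}):

  H_0: rank C_0 − rank ∂_1 = 7 − 6 = 1, and the invariant factors of ∂_1 are all 1, so H_0 = Z.
  H_1: rank ker ∂_1 − rank ∂_2 = (9 − 6) − 0 = 3, and there is no ∂_2, so H_1 = Z^3.

As a check, the Euler characteristic is 7 − 9 = -2, which agrees with 1 − 3 = -2.

H_0 = Z,  H_1 = Z^3.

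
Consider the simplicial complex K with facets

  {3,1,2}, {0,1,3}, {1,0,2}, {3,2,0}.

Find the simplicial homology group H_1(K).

H_1 = 0.

Fix the vertex order 0 < 1 < 2 < 3 and write every simplex with vertices in increasing order. Then dim K = 2 and the simplices of K are:

  0-simplices (4): [0], [1], [2], [3]
  1-simplices (6): [0,1], [0,2], [0,3], [1,2], [1,3], [2,3]
  2-simplices (4): [0,1,2], [0,1,3], [0,2,3], [1,2,3]

Hence C_0 ≅ Z^4, C_1 ≅ Z^6, C_2 ≅ Z^4.

Boundary ∂_1: C_1 → C_0 maps an edge to its endpoints' difference, ∂[p,q] = q − p. For instance
  ∂[1,2] = [2] − [1].
The resulting 4×6 matrix has rank 3, and its Smith normal form has invariant factors (1,1,1).

∂_2: C_2 → C_1 acts by ∂[p,q,r] = [q,r] − [p,r] + [p,q]. For instance
  ∂[0,1,3] = [1,3] − [0,3] + [0,1],
  ∂[0,2,3] = [2,3] − [0,3] + [0,2].
As a 6×4 matrix over Z this has rank 3, with invariant factors (1,1,1).

Computing H_k = (kernel of ∂_k) / (image of ∂_{k+1}):

  H_1: rank ker ∂_1 − rank ∂_2 = (6 − 3) − 3 = 0, and the invariant factors of ∂_2 are all 1, so H_1 ≅ 0.

(K is a triangulation of the 2-sphere S^2.)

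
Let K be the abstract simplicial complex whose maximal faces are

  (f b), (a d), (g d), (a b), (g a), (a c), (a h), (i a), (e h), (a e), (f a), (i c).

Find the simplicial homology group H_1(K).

Take the total order a < b < c < d < e < f < g < h < i on the vertex set. Then K (dimension 1) consists of the simplices:

  0-simplices (9): a, b, c, d, e, f, g, h, i
  1-simplices (12): ab, ac, ad, ae, af, ag, ah, ai, bf, ci, dg, eh

giving chain groups C_0 ≅ Z^9, C_1 ≅ Z^12.

The boundary map ∂_1: C_1 → C_0 is given by ∂[p,q] = [q] − [p].
The resulting 9×12 matrix has rank 8, and its Smith normal form has invariant factors (1,1,1,1,1,1,1,1).

From H_k ≅ ker(∂_k) / im(∂_{k+1}) we obtain:

  H_1: rank ker ∂_1 − rank ∂_2 = (12 − 8) − 0 = 4, and there is no ∂_2, so H_1 = Z^4.

H_1 = Z^4.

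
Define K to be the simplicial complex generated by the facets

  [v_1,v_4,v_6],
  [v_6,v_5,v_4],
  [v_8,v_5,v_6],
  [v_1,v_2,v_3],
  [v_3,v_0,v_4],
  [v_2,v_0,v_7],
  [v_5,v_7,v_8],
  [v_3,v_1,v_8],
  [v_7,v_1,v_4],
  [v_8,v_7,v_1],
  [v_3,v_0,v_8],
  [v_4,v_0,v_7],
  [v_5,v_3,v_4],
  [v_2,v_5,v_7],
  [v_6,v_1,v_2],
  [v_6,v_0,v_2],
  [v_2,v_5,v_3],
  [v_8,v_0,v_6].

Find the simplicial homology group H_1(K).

Fix the vertex order v_0 < v_1 < v_2 < v_3 < v_4 < v_5 < v_6 < v_7 < v_8 and write every simplex with vertices in increasing order. Then dim K = 2 and the simplices of K are:

  0-simplices (9): [v_0], [v_1], [v_2], [v_3], [v_4], [v_5], [v_6], [v_7], [v_8]
  1-simplices (27): (27 of them)
  2-simplices (18): (18 of them)

Hence C_0 ≅ Z^9, C_1 ≅ Z^27, C_2 ≅ Z^18.

Boundary ∂_1: C_1 → C_0 maps an edge to its endpoints' difference, ∂[p,q] = q − p.
The 9×27 boundary matrix has rank 8 and Smith normal form diag(1,1,1,1,1,1,1,1).

Boundary ∂_2: C_2 → C_1 acts by ∂[p,q,r] = [q,r] − [p,r] + [p,q]. For instance
  ∂[v_0,v_3,v_8] = [v_3,v_8] − [v_0,v_8] + [v_0,v_3],
  ∂[v_0,v_4,v_7] = [v_4,v_7] − [v_0,v_7] + [v_0,v_4].
The resulting 27×18 matrix has rank 17, and its Smith normal form has invariant factors (1,1,1,1,1,1,1,1,1,1,1,1,1,1,1,1,1).

From H_k ≅ ker(∂_k) / im(∂_{k+1}) we obtain:

  H_1: rank ker ∂_1 − rank ∂_2 = (27 − 8) − 17 = 2, and the invariant factors of ∂_2 are all 1, so H_1 ≅ Z^2.

H_1 = Z^2.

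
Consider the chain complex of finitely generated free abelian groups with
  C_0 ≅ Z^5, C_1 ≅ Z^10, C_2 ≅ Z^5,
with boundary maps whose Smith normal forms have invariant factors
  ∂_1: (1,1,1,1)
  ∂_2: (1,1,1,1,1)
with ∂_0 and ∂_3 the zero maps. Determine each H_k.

H_0: b_0 = 5 − 0 − 4 = 1; torsion from ∂_1 factors > 1: none. So H_0 = Z.
H_1: b_1 = 10 − 4 − 5 = 1; torsion from ∂_2 factors > 1: none. So H_1 = Z.
H_2: b_2 = 5 − 5 − 0 = 0; torsion from ∂_3 factors > 1: none. So H_2 = 0.

H_0 = Z,  H_1 = Z,  H_2 = 0.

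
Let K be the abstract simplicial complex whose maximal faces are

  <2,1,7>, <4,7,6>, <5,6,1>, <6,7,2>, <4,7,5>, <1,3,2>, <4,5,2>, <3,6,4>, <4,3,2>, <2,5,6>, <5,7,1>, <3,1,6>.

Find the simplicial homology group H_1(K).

We work with the vertex ordering 1 < 2 < 3 < 4 < 5 < 6 < 7. The simplices of K, each written with vertices in increasing order, are:

  0-simplices (7): [1], [2], [3], [4], [5], [6], [7]
  1-simplices (18): [1,2], [1,3], [1,5], [1,6], [1,7], [2,3], [2,4], [2,5], [2,6], [2,7], [3,4], [3,6], [4,5], [4,6], [4,7], [5,6], [5,7], [6,7]
  2-simplices (12): [1,2,3], [1,2,7], [1,3,6], [1,5,6], [1,5,7], [2,3,4], [2,4,5], [2,5,6], [2,6,7], [3,4,6], [4,5,7], [4,6,7]

Hence C_0 ≅ Z^7, C_1 ≅ Z^18, C_2 ≅ Z^12.

∂_1: C_1 → C_0 sends each edge [p,q] (with p < q) to q − p. For instance
  ∂[2,4] = [4] − [2].
As a 7×18 matrix over Z this has rank 6, with invariant factors (1,1,1,1,1,1).

∂_2: C_2 → C_1 acts by ∂[p,q,r] = [q,r] − [p,r] + [p,q]. For instance
  ∂[1,5,7] = [5,7] − [1,7] + [1,5],
  ∂[1,3,6] = [3,6] − [1,6] + [1,3].
This gives a 18×12 integer matrix of rank 12; reducing to Smith normal form yields diagonal entries (1,1,1,1,1,1,1,1,1,1,1,2).

Computing H_k = (kernel of ∂_k) / (image of ∂_{k+1}):

  H_1: rank ker ∂_1 − rank ∂_2 = (18 − 6) − 12 = 0, and ∂_2 has invariant factor 2 > 1, so H_1 = Z/2Z.

(K is a triangulation of the real projective plane RP^2.)

H_1 = Z/2Z.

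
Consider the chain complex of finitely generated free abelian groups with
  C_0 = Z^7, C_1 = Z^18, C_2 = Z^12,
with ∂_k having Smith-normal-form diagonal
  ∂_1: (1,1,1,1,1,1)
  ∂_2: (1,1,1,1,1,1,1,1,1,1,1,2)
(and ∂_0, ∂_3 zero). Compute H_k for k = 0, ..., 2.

H_0: b_0 = 7 − 0 − 6 = 1; torsion from ∂_1 factors > 1: none. So H_0 ≅ Z.
H_1: b_1 = 18 − 6 − 12 = 0; torsion from ∂_2 factors > 1: [2]. So H_1 ≅ Z/2.
H_2: b_2 = 12 − 12 − 0 = 0; torsion from ∂_3 factors > 1: none. So H_2 ≅ 0.

H_0 ≅ Z,  H_1 ≅ Z/2,  H_2 = 0.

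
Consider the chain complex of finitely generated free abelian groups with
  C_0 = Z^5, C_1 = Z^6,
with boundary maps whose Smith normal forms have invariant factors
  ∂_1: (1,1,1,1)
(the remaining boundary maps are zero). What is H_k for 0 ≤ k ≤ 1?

H_0: b_0 = 5 − 0 − 4 = 1; torsion from ∂_1 factors > 1: none. So H_0 = Z.
H_1: b_1 = 6 − 4 − 0 = 2; torsion from ∂_2 factors > 1: none. So H_1 = Z^2.

H_0 = Z,  H_1 = Z^2.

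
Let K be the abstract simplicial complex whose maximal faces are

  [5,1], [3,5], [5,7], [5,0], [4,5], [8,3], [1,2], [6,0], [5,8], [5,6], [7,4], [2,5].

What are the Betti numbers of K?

b_0 = 1, b_1 = 4.

Fix the vertex order 0 < 1 < 2 < 3 < 4 < 5 < 6 < 7 < 8 and write every simplex with vertices in increasing order. Then dim K = 1 and the simplices of K are:

  0-simplices (9): [0], [1], [2], [3], [4], [5], [6], [7], [8]
  1-simplices (12): [0,5], [0,6], [1,2], [1,5], [2,5], [3,5], [3,8], [4,5], [4,7], [5,6], [5,7], [5,8]

Hence C_0 ≅ Z^9, C_1 ≅ Z^12.

The boundary map ∂_1: C_1 → C_0 sends each edge [p,q] (with p < q) to q − p.
The resulting 9×12 matrix has rank 8, and its Smith normal form has invariant factors (1,1,1,1,1,1,1,1).

Reading off H_k = ker ∂_k / im ∂_{k+1}:

  H_0: rank C_0 − rank ∂_1 = 9 − 8 = 1, and the invariant factors of ∂_1 are all 1, so H_0 ≅ Z.
  H_1: rank ker ∂_1 − rank ∂_2 = (12 − 8) − 0 = 4, and there is no ∂_2, so H_1 ≅ Z^4.

(K is a triangulation of a wedge of 4 circles.)

Hence the Betti numbers are b_0 = 1, b_1 = 4.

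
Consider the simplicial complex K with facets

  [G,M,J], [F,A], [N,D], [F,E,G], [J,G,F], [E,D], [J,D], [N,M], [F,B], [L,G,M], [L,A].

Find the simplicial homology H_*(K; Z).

Fix the vertex order A < B < D < E < F < G < J < L < M < N and write every simplex with vertices in increasing order. Then dim K = 2 and the simplices of K are:

  0-simplices (10): A, B, D, E, F, G, J, L, M, N
  1-simplices (16): AF, AL, BF, DE, DJ, DN, EF, EG, FG, FJ, GJ, GL, GM, JM, LM, MN
  2-simplices (4): EFG, FGJ, GJM, GLM

so the chain groups are C_0 ≅ Z^10, C_1 ≅ Z^16, C_2 ≅ Z^4.

Boundary ∂_1: C_1 → C_0 is given by ∂[p,q] = [q] − [p]. For instance
  ∂FG = G − F.
The 10×16 boundary matrix has rank 9 and Smith normal form diag(1,1,1,1,1,1,1,1,1).

The boundary map ∂_2: C_2 → C_1 sends each 2-simplex [p,q,r] to [q,r] − [p,r] + [p,q]. For instance
  ∂GLM = LM − GM + GL,
  ∂GJM = JM − GM + GJ.
The resulting 16×4 matrix has rank 4, and its Smith normal form has invariant factors (1,1,1,1).

From H_k ≅ ker(∂_k) / im(∂_{k+1}) we obtain:

  H_0: rank C_0 − rank ∂_1 = 10 − 9 = 1, and the invariant factors of ∂_1 are all 1, so H_0 ≅ Z.
  H_1: rank ker ∂_1 − rank ∂_2 = (16 − 9) − 4 = 3, and the invariant factors of ∂_2 are all 1, so H_1 ≅ Z^3.
  H_2: rank ker ∂_2 − rank ∂_3 = (4 − 4) − 0 = 0, and there is no ∂_3, so H_2 ≅ 0.

H_0 = Z,  H_1 = Z^3,  H_2 = 0.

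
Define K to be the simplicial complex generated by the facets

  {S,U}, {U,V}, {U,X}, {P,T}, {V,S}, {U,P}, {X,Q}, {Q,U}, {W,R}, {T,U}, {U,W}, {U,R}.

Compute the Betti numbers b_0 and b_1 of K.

Order the vertices as P < Q < R < S < T < U < V < W < X. Listing each simplex with vertices in this order, K has dimension 1 with simplices:

  0-simplices (9): P, Q, R, S, T, U, V, W, X
  1-simplices (12): PT, PU, QU, QX, RU, RW, SU, SV, TU, UV, UW, UX

giving chain groups C_0 ≅ Z^9, C_1 ≅ Z^12.

The boundary map ∂_1: C_1 → C_0 maps an edge to its endpoints' difference, ∂[p,q] = q − p. For instance
  ∂PT = T − P.
The 9×12 boundary matrix has rank 8 and Smith normal form diag(1,1,1,1,1,1,1,1).

Reading off H_k = ker ∂_k / im ∂_{k+1}:

  H_0: rank C_0 − rank ∂_1 = 9 − 8 = 1, and the invariant factors of ∂_1 are all 1, so H_0 ≅ Z.
  H_1: rank ker ∂_1 − rank ∂_2 = (12 − 8) − 0 = 4, and there is no ∂_2, so H_1 ≅ Z^4.

As a check, the Euler characteristic is 9 − 12 = -3, which agrees with 1 − 4 = -3.

Hence the Betti numbers are b_0 = 1, b_1 = 4.

b_0 = 1, b_1 = 4.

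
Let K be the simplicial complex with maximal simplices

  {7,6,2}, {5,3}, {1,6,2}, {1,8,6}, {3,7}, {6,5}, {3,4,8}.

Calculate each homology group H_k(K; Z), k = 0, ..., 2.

Take the total order 1 < 2 < 3 < 4 < 5 < 6 < 7 < 8 on the vertex set. Then K (dimension 2) consists of the simplices:

  0-simplices (8): [1], [2], [3], [4], [5], [6], [7], [8]
  1-simplices (13): [1,2], [1,6], [1,8], [2,6], [2,7], [3,4], [3,5], [3,7], [3,8], [4,8], [5,6], [6,7], [6,8]
  2-simplices (4): [1,2,6], [1,6,8], [2,6,7], [3,4,8]

so the chain groups are C_0 ≅ Z^8, C_1 ≅ Z^13, C_2 ≅ Z^4.

The boundary map ∂_1: C_1 → C_0 is given by ∂[p,q] = [q] − [p]. For instance
  ∂[1,2] = [2] − [1].
The 8×13 boundary matrix has rank 7 and Smith normal form diag(1,1,1,1,1,1,1).

Boundary ∂_2: C_2 → C_1 acts by ∂[p,q,r] = [q,r] − [p,r] + [p,q]. For instance
  ∂[2,6,7] = [6,7] − [2,7] + [2,6],
  ∂[1,6,8] = [6,8] − [1,8] + [1,6].
The 13×4 boundary matrix has rank 4 and Smith normal form diag(1,1,1,1).

Reading off H_k = ker ∂_k / im ∂_{k+1}:

  H_0: rank C_0 − rank ∂_1 = 8 − 7 = 1, and the invariant factors of ∂_1 are all 1, so H_0 = Z.
  H_1: rank ker ∂_1 − rank ∂_2 = (13 − 7) − 4 = 2, and the invariant factors of ∂_2 are all 1, so H_1 = Z^2.
  H_2: rank ker ∂_2 − rank ∂_3 = (4 − 4) − 0 = 0, and there is no ∂_3, so H_2 = 0.

H_0 ≅ Z,  H_1 ≅ Z^2,  H_2 = 0.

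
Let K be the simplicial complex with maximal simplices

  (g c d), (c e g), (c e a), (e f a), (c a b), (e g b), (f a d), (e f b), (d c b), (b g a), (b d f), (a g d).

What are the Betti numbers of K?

b_0 = 1, b_1 = 0, b_2 = 0.

We work with the vertex ordering a < b < c < d < e < f < g. The simplices of K, each written with vertices in increasing order, are:

  0-simplices (7): a, b, c, d, e, f, g
  1-simplices (18): ab, ac, ad, ae, af, ag, bc, bd, be, bf, bg, cd, ce, cg, df, dg, ef, eg
  2-simplices (12): abc, abg, ace, adf, adg, aef, bcd, bdf, bef, beg, cdg, ceg

so the chain groups are C_0 ≅ Z^7, C_1 ≅ Z^18, C_2 ≅ Z^12.

Boundary ∂_1: C_1 → C_0 is given by ∂[p,q] = [q] − [p].
The 7×18 boundary matrix has rank 6 and Smith normal form diag(1,1,1,1,1,1).

∂_2: C_2 → C_1 acts by ∂[p,q,r] = [q,r] − [p,r] + [p,q]. For instance
  ∂abg = bg − ag + ab,
  ∂adg = dg − ag + ad.
The 18×12 boundary matrix has rank 12 and Smith normal form diag(1,1,1,1,1,1,1,1,1,1,1,2).

Computing H_k = (kernel of ∂_k) / (image of ∂_{k+1}):

  H_0: rank C_0 − rank ∂_1 = 7 − 6 = 1, and the invariant factors of ∂_1 are all 1, so H_0 = Z.
  H_1: rank ker ∂_1 − rank ∂_2 = (18 − 6) − 12 = 0, and ∂_2 has invariant factor 2 > 1, so H_1 = Z_2.
  H_2: rank ker ∂_2 − rank ∂_3 = (12 − 12) − 0 = 0, and there is no ∂_3, so H_2 = 0.

Hence the Betti numbers are b_0 = 1, b_1 = 0, b_2 = 0.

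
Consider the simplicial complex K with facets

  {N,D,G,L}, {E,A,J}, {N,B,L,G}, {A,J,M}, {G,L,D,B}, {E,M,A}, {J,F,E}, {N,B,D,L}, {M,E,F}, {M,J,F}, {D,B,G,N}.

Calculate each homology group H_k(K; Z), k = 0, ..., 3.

Take the total order A < B < D < E < F < G < J < L < M < N on the vertex set. Then K (dimension 3) consists of the simplices:

  0-simplices (10): A, B, D, E, F, G, J, L, M, N
  1-simplices (19): AE, AJ, AM, BD, BG, BL, BN, DG, DL, DN, EF, EJ, EM, FJ, FM, GL, GN, JM, LN
  2-simplices (16): AEJ, AEM, AJM, BDG, BDL, BDN, BGL, BGN, BLN, DGL, DGN, DLN, EFJ, EFM, FJM, GLN
  3-simplices (5): BDGL, BDGN, BDLN, BGLN, DGLN

so the chain groups are C_0 ≅ Z^10, C_1 ≅ Z^19, C_2 ≅ Z^16, C_3 ≅ Z^5.

∂_1: C_1 → C_0 maps an edge to its endpoints' difference, ∂[p,q] = q − p.
As a 10×19 matrix over Z this has rank 8, with invariant factors (1,1,1,1,1,1,1,1).

∂_2: C_2 → C_1 acts by ∂[p,q,r] = [q,r] − [p,r] + [p,q]. For instance
  ∂AJM = JM − AM + AJ,
  ∂DGN = GN − DN + DG.
This gives a 19×16 integer matrix of rank 11; reducing to Smith normal form yields diagonal entries (1,1,1,1,1,1,1,1,1,1,1).

∂_3: C_3 → C_2 sends each 3-simplex σ to the alternating sum Σ_i (−1)^i (σ with its i-th vertex removed). For instance
  ∂BDLN = DLN − BLN + BDN − BDL,
  ∂BDGL = DGL − BGL + BDL − BDG.
This gives a 16×5 integer matrix of rank 4; reducing to Smith normal form yields diagonal entries (1,1,1,1).

Now H_k = ker ∂_k / im ∂_{k+1}, so:

  H_0: rank C_0 − rank ∂_1 = 10 − 8 = 2, and the invariant factors of ∂_1 are all 1, so H_0 ≅ Z^2.
  H_1: rank ker ∂_1 − rank ∂_2 = (19 − 8) − 11 = 0, and the invariant factors of ∂_2 are all 1, so H_1 ≅ 0.
  H_2: rank ker ∂_2 − rank ∂_3 = (16 − 11) − 4 = 1, and the invariant factors of ∂_3 are all 1, so H_2 ≅ Z.
  H_3: rank ker ∂_3 − rank ∂_4 = (5 − 4) − 0 = 1, and there is no ∂_4, so H_3 ≅ Z.

H_0 ≅ Z^2,  H_1 = 0,  H_2 ≅ Z,  H_3 ≅ Z.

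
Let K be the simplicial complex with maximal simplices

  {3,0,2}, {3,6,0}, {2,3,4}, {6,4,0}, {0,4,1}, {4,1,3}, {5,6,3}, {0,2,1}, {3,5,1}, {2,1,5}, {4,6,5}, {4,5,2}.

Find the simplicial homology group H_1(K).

K has 7 vertices, 18 edges, 12 triangles.
rank ∂_1 = 6, rank ∂_2 = 12 ⇒ b_1 = 18 − 6 − 12 = 0; ∂_2 has invariant factor(s) [2] giving torsion. So H_1 ≅ Z/2.

H_1 = Z/2.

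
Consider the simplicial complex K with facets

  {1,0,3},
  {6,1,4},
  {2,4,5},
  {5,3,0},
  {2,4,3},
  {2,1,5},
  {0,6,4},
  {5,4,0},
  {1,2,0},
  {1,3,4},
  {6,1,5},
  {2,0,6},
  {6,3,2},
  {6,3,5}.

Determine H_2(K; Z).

We work with the vertex ordering 0 < 1 < 2 < 3 < 4 < 5 < 6. The simplices of K, each written with vertices in increasing order, are:

  0-simplices (7): [0], [1], [2], [3], [4], [5], [6]
  1-simplices (21): [0,1], [0,2], [0,3], [0,4], [0,5], [0,6], [1,2], [1,3], [1,4], [1,5], [1,6], [2,3], [2,4], [2,5], [2,6], [3,4], [3,5], [3,6], [4,5], [4,6], [5,6]
  2-simplices (14): [0,1,2], [0,1,3], [0,2,6], [0,3,5], [0,4,5], [0,4,6], [1,2,5], [1,3,4], [1,4,6], [1,5,6], [2,3,4], [2,3,6], [2,4,5], [3,5,6]

so the chain groups are C_0 ≅ Z^7, C_1 ≅ Z^21, C_2 ≅ Z^14.

Boundary ∂_1: C_1 → C_0 maps an edge to its endpoints' difference, ∂[p,q] = q − p.
This gives a 7×21 integer matrix of rank 6; reducing to Smith normal form yields diagonal entries (1,1,1,1,1,1).

∂_2: C_2 → C_1 maps a triangle to the signed sum of its edges. For instance
  ∂[1,5,6] = [5,6] − [1,6] + [1,5],
  ∂[0,1,3] = [1,3] − [0,3] + [0,1].
The 21×14 boundary matrix has rank 13 and Smith normal form diag(1,1,1,1,1,1,1,1,1,1,1,1,1).

Computing H_k = (kernel of ∂_k) / (image of ∂_{k+1}):

  H_2: rank ker ∂_2 − rank ∂_3 = (14 − 13) − 0 = 1, and there is no ∂_3, so H_2 ≅ Z.

H_2 ≅ Z.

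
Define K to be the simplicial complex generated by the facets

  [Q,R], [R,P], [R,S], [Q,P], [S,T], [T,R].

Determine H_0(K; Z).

H_0 ≅ Z.

Take the total order P < Q < R < S < T on the vertex set. Then K (dimension 1) consists of the simplices:

  0-simplices (5): P, Q, R, S, T
  1-simplices (6): PQ, PR, QR, RS, RT, ST

Hence C_0 ≅ Z^5, C_1 ≅ Z^6.

Boundary ∂_1: C_1 → C_0 sends each edge [p,q] (with p < q) to q − p. For instance
  ∂RT = T − R.
This gives a 5×6 integer matrix of rank 4; reducing to Smith normal form yields diagonal entries (1,1,1,1).

Computing H_k = (kernel of ∂_k) / (image of ∂_{k+1}):

  H_0: rank C_0 − rank ∂_1 = 5 − 4 = 1, and the invariant factors of ∂_1 are all 1, so H_0 ≅ Z.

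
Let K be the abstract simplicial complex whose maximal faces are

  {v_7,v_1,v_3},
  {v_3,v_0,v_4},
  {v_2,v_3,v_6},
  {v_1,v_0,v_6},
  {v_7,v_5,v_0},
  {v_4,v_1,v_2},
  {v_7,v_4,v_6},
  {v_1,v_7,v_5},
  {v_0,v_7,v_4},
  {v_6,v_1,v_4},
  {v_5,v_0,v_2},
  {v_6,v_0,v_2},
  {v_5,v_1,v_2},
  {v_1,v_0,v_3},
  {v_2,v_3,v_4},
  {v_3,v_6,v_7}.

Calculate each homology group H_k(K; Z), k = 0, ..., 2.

Take the total order v_0 < v_1 < v_2 < v_3 < v_4 < v_5 < v_6 < v_7 on the vertex set. Then K (dimension 2) consists of the simplices:

  0-simplices (8): [v_0], [v_1], [v_2], [v_3], [v_4], [v_5], [v_6], [v_7]
  1-simplices (24): (24 of them)
  2-simplices (16): (16 of them)

Hence C_0 ≅ Z^8, C_1 ≅ Z^24, C_2 ≅ Z^16.

The boundary map ∂_1: C_1 → C_0 is given by ∂[p,q] = [q] − [p].
As a 8×24 matrix over Z this has rank 7, with invariant factors (1,1,1,1,1,1,1).

Boundary ∂_2: C_2 → C_1 sends each 2-simplex [p,q,r] to [q,r] − [p,r] + [p,q]. For instance
  ∂[v_3,v_6,v_7] = [v_6,v_7] − [v_3,v_7] + [v_3,v_6],
  ∂[v_2,v_3,v_4] = [v_3,v_4] − [v_2,v_4] + [v_2,v_3].
As a 24×16 matrix over Z this has rank 15, with invariant factors (1,1,1,1,1,1,1,1,1,1,1,1,1,1,1).

From H_k ≅ ker(∂_k) / im(∂_{k+1}) we obtain:

  H_0: rank C_0 − rank ∂_1 = 8 − 7 = 1, and the invariant factors of ∂_1 are all 1, so H_0 ≅ Z.
  H_1: rank ker ∂_1 − rank ∂_2 = (24 − 7) − 15 = 2, and the invariant factors of ∂_2 are all 1, so H_1 ≅ Z^2.
  H_2: rank ker ∂_2 − rank ∂_3 = (16 − 15) − 0 = 1, and there is no ∂_3, so H_2 ≅ Z.

(K is a triangulation of the torus T^2.)

H_0 = Z,  H_1 = Z^2,  H_2 = Z.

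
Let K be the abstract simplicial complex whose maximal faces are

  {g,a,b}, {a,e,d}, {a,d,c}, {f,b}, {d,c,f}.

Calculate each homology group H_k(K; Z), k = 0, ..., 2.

H_0 = Z,  H_1 = Z,  H_2 = 0.

We work with the vertex ordering a < b < c < d < e < f < g. The simplices of K, each written with vertices in increasing order, are:

  0-simplices (7): a, b, c, d, e, f, g
  1-simplices (11): ab, ac, ad, ae, ag, bf, bg, cd, cf, de, df
  2-simplices (4): abg, acd, ade, cdf

Hence C_0 ≅ Z^7, C_1 ≅ Z^11, C_2 ≅ Z^4.

Boundary ∂_1: C_1 → C_0 sends each edge [p,q] (with p < q) to q − p. For instance
  ∂ac = c − a.
As a 7×11 matrix over Z this has rank 6, with invariant factors (1,1,1,1,1,1).

Boundary ∂_2: C_2 → C_1 maps a triangle to the signed sum of its edges. For instance
  ∂abg = bg − ag + ab,
  ∂cdf = df − cf + cd.
The 11×4 boundary matrix has rank 4 and Smith normal form diag(1,1,1,1).

From H_k ≅ ker(∂_k) / im(∂_{k+1}) we obtain:

  H_0: rank C_0 − rank ∂_1 = 7 − 6 = 1, and the invariant factors of ∂_1 are all 1, so H_0 ≅ Z.
  H_1: rank ker ∂_1 − rank ∂_2 = (11 − 6) − 4 = 1, and the invariant factors of ∂_2 are all 1, so H_1 ≅ Z.
  H_2: rank ker ∂_2 − rank ∂_3 = (4 − 4) − 0 = 0, and there is no ∂_3, so H_2 ≅ 0.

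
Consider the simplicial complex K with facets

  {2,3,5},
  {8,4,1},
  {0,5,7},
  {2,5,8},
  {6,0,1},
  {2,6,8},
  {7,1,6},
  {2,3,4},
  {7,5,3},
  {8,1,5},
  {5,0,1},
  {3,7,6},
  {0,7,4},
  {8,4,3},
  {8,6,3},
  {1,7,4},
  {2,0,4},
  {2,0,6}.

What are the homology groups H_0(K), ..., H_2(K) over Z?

H_0 ≅ Z,  H_1 ≅ Z ⊕ Z_2,  H_2 = 0.

K has 9 vertices, 27 edges, 18 triangles.
rank ∂_0 = 0, rank ∂_1 = 8 ⇒ b_0 = 9 − 0 − 8 = 1; all invariant factors of ∂_1 are 1 so no torsion. So H_0 = Z.
rank ∂_1 = 8, rank ∂_2 = 18 ⇒ b_1 = 27 − 8 − 18 = 1; ∂_2 has invariant factor(s) [2] giving torsion. So H_1 = Z ⊕ Z_2.
rank ∂_2 = 18, rank ∂_3 = 0 ⇒ b_2 = 18 − 18 − 0 = 0. So H_2 = 0.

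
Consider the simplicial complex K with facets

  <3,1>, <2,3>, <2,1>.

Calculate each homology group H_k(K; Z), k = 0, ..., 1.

H_0 = Z,  H_1 = Z.

We work with the vertex ordering 1 < 2 < 3. The simplices of K, each written with vertices in increasing order, are:

  0-simplices (3): [1], [2], [3]
  1-simplices (3): [1,2], [1,3], [2,3]

giving chain groups C_0 ≅ Z^3, C_1 ≅ Z^3.

Boundary ∂_1: C_1 → C_0 sends each edge [p,q] (with p < q) to q − p. For instance
  ∂[2,3] = [3] − [2].
This gives a 3×3 integer matrix of rank 2; reducing to Smith normal form yields diagonal entries (1,1).

Reading off H_k = ker ∂_k / im ∂_{k+1}:

  H_0: rank C_0 − rank ∂_1 = 3 − 2 = 1, and the invariant factors of ∂_1 are all 1, so H_0 ≅ Z.
  H_1: rank ker ∂_1 − rank ∂_2 = (3 − 2) − 0 = 1, and there is no ∂_2, so H_1 ≅ Z.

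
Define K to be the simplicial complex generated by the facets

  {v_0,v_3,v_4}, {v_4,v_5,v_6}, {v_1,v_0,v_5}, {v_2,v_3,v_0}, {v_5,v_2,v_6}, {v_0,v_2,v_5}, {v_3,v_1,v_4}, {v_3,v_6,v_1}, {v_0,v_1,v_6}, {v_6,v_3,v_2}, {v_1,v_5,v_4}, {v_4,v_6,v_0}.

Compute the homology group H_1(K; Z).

Fix the vertex order v_0 < v_1 < v_2 < v_3 < v_4 < v_5 < v_6 and write every simplex with vertices in increasing order. Then dim K = 2 and the simplices of K are:

  0-simplices (7): [v_0], [v_1], [v_2], [v_3], [v_4], [v_5], [v_6]
  1-simplices (18): (18 of them)
  2-simplices (12): (12 of them)

so the chain groups are C_0 ≅ Z^7, C_1 ≅ Z^18, C_2 ≅ Z^12.

The boundary map ∂_1: C_1 → C_0 maps an edge to its endpoints' difference, ∂[p,q] = q − p. For instance
  ∂[v_4,v_5] = [v_5] − [v_4].
This gives a 7×18 integer matrix of rank 6; reducing to Smith normal form yields diagonal entries (1,1,1,1,1,1).

∂_2: C_2 → C_1 acts by ∂[p,q,r] = [q,r] − [p,r] + [p,q]. For instance
  ∂[v_1,v_3,v_6] = [v_3,v_6] − [v_1,v_6] + [v_1,v_3],
  ∂[v_2,v_5,v_6] = [v_5,v_6] − [v_2,v_6] + [v_2,v_5].
This gives a 18×12 integer matrix of rank 12; reducing to Smith normal form yields diagonal entries (1,1,1,1,1,1,1,1,1,1,1,2).

Computing H_k = (kernel of ∂_k) / (image of ∂_{k+1}):

  H_1: rank ker ∂_1 − rank ∂_2 = (18 − 6) − 12 = 0, and ∂_2 has invariant factor 2 > 1, so H_1 = Z_2.

(K is a triangulation of the real projective plane RP^2.)

H_1 = Z_2.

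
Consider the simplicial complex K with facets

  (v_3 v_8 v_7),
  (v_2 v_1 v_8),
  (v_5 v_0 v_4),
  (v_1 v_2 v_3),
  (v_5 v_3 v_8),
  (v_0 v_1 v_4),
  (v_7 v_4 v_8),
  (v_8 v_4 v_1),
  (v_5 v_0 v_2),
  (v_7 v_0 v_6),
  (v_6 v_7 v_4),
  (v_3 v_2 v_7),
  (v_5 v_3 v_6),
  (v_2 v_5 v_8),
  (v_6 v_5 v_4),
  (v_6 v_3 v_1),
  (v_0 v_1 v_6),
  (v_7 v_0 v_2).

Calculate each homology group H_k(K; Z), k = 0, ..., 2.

H_0 ≅ Z,  H_1 ≅ Z ⊕ Z/2,  H_2 = 0.

K has 9 vertices, 27 edges, 18 triangles.
rank ∂_0 = 0, rank ∂_1 = 8 ⇒ b_0 = 9 − 0 − 8 = 1; all invariant factors of ∂_1 are 1 so no torsion. So H_0 = Z.
rank ∂_1 = 8, rank ∂_2 = 18 ⇒ b_1 = 27 − 8 − 18 = 1; ∂_2 has invariant factor(s) [2] giving torsion. So H_1 = Z ⊕ Z/2.
rank ∂_2 = 18, rank ∂_3 = 0 ⇒ b_2 = 18 − 18 − 0 = 0. So H_2 = 0.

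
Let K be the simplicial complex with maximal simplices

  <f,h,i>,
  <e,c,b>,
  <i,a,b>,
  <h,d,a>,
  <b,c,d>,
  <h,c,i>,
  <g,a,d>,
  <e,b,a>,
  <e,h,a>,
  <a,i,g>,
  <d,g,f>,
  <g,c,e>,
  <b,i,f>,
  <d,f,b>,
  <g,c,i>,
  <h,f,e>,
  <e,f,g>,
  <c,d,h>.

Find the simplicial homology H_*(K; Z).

H_0 ≅ Z,  H_1 ≅ Z^2,  H_2 ≅ Z.

K has 9 vertices, 27 edges, 18 triangles.
rank ∂_0 = 0, rank ∂_1 = 8 ⇒ b_0 = 9 − 0 − 8 = 1; all invariant factors of ∂_1 are 1 so no torsion. So H_0 ≅ Z.
rank ∂_1 = 8, rank ∂_2 = 17 ⇒ b_1 = 27 − 8 − 17 = 2; all invariant factors of ∂_2 are 1 so no torsion. So H_1 ≅ Z^2.
rank ∂_2 = 17, rank ∂_3 = 0 ⇒ b_2 = 18 − 17 − 0 = 1. So H_2 ≅ Z.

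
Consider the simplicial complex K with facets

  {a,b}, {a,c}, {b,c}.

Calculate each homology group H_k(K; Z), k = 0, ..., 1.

Take the total order a < b < c on the vertex set. Then K (dimension 1) consists of the simplices:

  0-simplices (3): a, b, c
  1-simplices (3): ab, ac, bc

so the chain groups are C_0 ≅ Z^3, C_1 ≅ Z^3.

The boundary map ∂_1: C_1 → C_0 is given by ∂[p,q] = [q] − [p]. For instance
  ∂ac = c − a.
The 3×3 boundary matrix has rank 2 and Smith normal form diag(1,1).

Reading off H_k = ker ∂_k / im ∂_{k+1}:

  H_0: rank C_0 − rank ∂_1 = 3 − 2 = 1, and the invariant factors of ∂_1 are all 1, so H_0 = Z.
  H_1: rank ker ∂_1 − rank ∂_2 = (3 − 2) − 0 = 1, and there is no ∂_2, so H_1 = Z.

H_0 ≅ Z,  H_1 ≅ Z.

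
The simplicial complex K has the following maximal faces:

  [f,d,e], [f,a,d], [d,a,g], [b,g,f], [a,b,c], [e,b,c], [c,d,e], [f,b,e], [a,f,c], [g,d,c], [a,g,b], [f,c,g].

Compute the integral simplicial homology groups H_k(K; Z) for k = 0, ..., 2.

H_0 = Z,  H_1 = Z/2,  H_2 = 0.

We work with the vertex ordering a < b < c < d < e < f < g. The simplices of K, each written with vertices in increasing order, are:

  0-simplices (7): a, b, c, d, e, f, g
  1-simplices (18): ab, ac, ad, af, ag, bc, be, bf, bg, cd, ce, cf, cg, de, df, dg, ef, fg
  2-simplices (12): abc, abg, acf, adf, adg, bce, bef, bfg, cde, cdg, cfg, def

giving chain groups C_0 ≅ Z^7, C_1 ≅ Z^18, C_2 ≅ Z^12.

The boundary map ∂_1: C_1 → C_0 maps an edge to its endpoints' difference, ∂[p,q] = q − p. For instance
  ∂cd = d − c.
This gives a 7×18 integer matrix of rank 6; reducing to Smith normal form yields diagonal entries (1,1,1,1,1,1).

∂_2: C_2 → C_1 sends each 2-simplex [p,q,r] to [q,r] − [p,r] + [p,q]. For instance
  ∂acf = cf − af + ac,
  ∂cfg = fg − cg + cf.
The 18×12 boundary matrix has rank 12 and Smith normal form diag(1,1,1,1,1,1,1,1,1,1,1,2).

Reading off H_k = ker ∂_k / im ∂_{k+1}:

  H_0: rank C_0 − rank ∂_1 = 7 − 6 = 1, and the invariant factors of ∂_1 are all 1, so H_0 = Z.
  H_1: rank ker ∂_1 − rank ∂_2 = (18 − 6) − 12 = 0, and ∂_2 has invariant factor 2 > 1, so H_1 = Z/2.
  H_2: rank ker ∂_2 − rank ∂_3 = (12 − 12) − 0 = 0, and there is no ∂_3, so H_2 = 0.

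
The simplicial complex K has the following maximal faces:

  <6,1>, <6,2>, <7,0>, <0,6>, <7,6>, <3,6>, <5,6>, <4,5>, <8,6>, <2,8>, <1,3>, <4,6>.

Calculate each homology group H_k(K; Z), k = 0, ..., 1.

Order the vertices as 0 < 1 < 2 < 3 < 4 < 5 < 6 < 7 < 8. Listing each simplex with vertices in this order, K has dimension 1 with simplices:

  0-simplices (9): [0], [1], [2], [3], [4], [5], [6], [7], [8]
  1-simplices (12): [0,6], [0,7], [1,3], [1,6], [2,6], [2,8], [3,6], [4,5], [4,6], [5,6], [6,7], [6,8]

giving chain groups C_0 ≅ Z^9, C_1 ≅ Z^12.

Boundary ∂_1: C_1 → C_0 sends each edge [p,q] (with p < q) to q − p.
The 9×12 boundary matrix has rank 8 and Smith normal form diag(1,1,1,1,1,1,1,1).

From H_k ≅ ker(∂_k) / im(∂_{k+1}) we obtain:

  H_0: rank C_0 − rank ∂_1 = 9 − 8 = 1, and the invariant factors of ∂_1 are all 1, so H_0 = Z.
  H_1: rank ker ∂_1 − rank ∂_2 = (12 − 8) − 0 = 4, and there is no ∂_2, so H_1 = Z^4.

As a check, the Euler characteristic is 9 − 12 = -3, which agrees with 1 − 4 = -3.

H_0 ≅ Z,  H_1 ≅ Z^4.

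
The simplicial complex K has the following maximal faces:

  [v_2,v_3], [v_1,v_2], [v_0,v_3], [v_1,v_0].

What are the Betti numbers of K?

b_0 = 1, b_1 = 1.

Fix the vertex order v_0 < v_1 < v_2 < v_3 and write every simplex with vertices in increasing order. Then dim K = 1 and the simplices of K are:

  0-simplices (4): [v_0], [v_1], [v_2], [v_3]
  1-simplices (4): [v_0,v_1], [v_0,v_3], [v_1,v_2], [v_2,v_3]

so the chain groups are C_0 ≅ Z^4, C_1 ≅ Z^4.

The boundary map ∂_1: C_1 → C_0 is given by ∂[p,q] = [q] − [p].
As a 4×4 matrix over Z this has rank 3, with invariant factors (1,1,1).

Computing H_k = (kernel of ∂_k) / (image of ∂_{k+1}):

  H_0: rank C_0 − rank ∂_1 = 4 − 3 = 1, and the invariant factors of ∂_1 are all 1, so H_0 = Z.
  H_1: rank ker ∂_1 − rank ∂_2 = (4 − 3) − 0 = 1, and there is no ∂_2, so H_1 = Z.

As a check, the Euler characteristic is 4 − 4 = 0, which agrees with 1 − 1 = 0.
(K is a triangulation of the circle S^1.)

Hence the Betti numbers are b_0 = 1, b_1 = 1.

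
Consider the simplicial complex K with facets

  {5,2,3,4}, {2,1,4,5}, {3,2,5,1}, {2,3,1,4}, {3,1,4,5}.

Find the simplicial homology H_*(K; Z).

Order the vertices as 1 < 2 < 3 < 4 < 5. Listing each simplex with vertices in this order, K has dimension 3 with simplices:

  0-simplices (5): [1], [2], [3], [4], [5]
  1-simplices (10): [1,2], [1,3], [1,4], [1,5], [2,3], [2,4], [2,5], [3,4], [3,5], [4,5]
  2-simplices (10): [1,2,3], [1,2,4], [1,2,5], [1,3,4], [1,3,5], [1,4,5], [2,3,4], [2,3,5], [2,4,5], [3,4,5]
  3-simplices (5): [1,2,3,4], [1,2,3,5], [1,2,4,5], [1,3,4,5], [2,3,4,5]

Hence C_0 ≅ Z^5, C_1 ≅ Z^10, C_2 ≅ Z^10, C_3 ≅ Z^5.

Boundary ∂_1: C_1 → C_0 sends each edge [p,q] (with p < q) to q − p.
The resulting 5×10 matrix has rank 4, and its Smith normal form has invariant factors (1,1,1,1).

∂_2: C_2 → C_1 maps a triangle to the signed sum of its edges. For instance
  ∂[1,2,5] = [2,5] − [1,5] + [1,2],
  ∂[1,2,3] = [2,3] − [1,3] + [1,2].
The 10×10 boundary matrix has rank 6 and Smith normal form diag(1,1,1,1,1,1).

∂_3: C_3 → C_2 sends each 3-simplex σ to the alternating sum Σ_i (−1)^i (σ with its i-th vertex removed). For instance
  ∂[1,2,3,5] = [2,3,5] − [1,3,5] + [1,2,5] − [1,2,3],
  ∂[2,3,4,5] = [3,4,5] − [2,4,5] + [2,3,5] − [2,3,4].
The resulting 10×5 matrix has rank 4, and its Smith normal form has invariant factors (1,1,1,1).

Now H_k = ker ∂_k / im ∂_{k+1}, so:

  H_0: rank C_0 − rank ∂_1 = 5 − 4 = 1, and the invariant factors of ∂_1 are all 1, so H_0 ≅ Z.
  H_1: rank ker ∂_1 − rank ∂_2 = (10 − 4) − 6 = 0, and the invariant factors of ∂_2 are all 1, so H_1 ≅ 0.
  H_2: rank ker ∂_2 − rank ∂_3 = (10 − 6) − 4 = 0, and the invariant factors of ∂_3 are all 1, so H_2 ≅ 0.
  H_3: rank ker ∂_3 − rank ∂_4 = (5 − 4) − 0 = 1, and there is no ∂_4, so H_3 ≅ Z.

H_0 = Z,  H_1 = 0,  H_2 = 0,  H_3 = Z.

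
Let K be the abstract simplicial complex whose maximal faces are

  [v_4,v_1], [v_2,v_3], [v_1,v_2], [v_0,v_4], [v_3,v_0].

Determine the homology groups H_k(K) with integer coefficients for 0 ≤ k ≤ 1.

Fix the vertex order v_0 < v_1 < v_2 < v_3 < v_4 and write every simplex with vertices in increasing order. Then dim K = 1 and the simplices of K are:

  0-simplices (5): [v_0], [v_1], [v_2], [v_3], [v_4]
  1-simplices (5): [v_0,v_3], [v_0,v_4], [v_1,v_2], [v_1,v_4], [v_2,v_3]

so the chain groups are C_0 ≅ Z^5, C_1 ≅ Z^5.

Boundary ∂_1: C_1 → C_0 sends each edge [p,q] (with p < q) to q − p. For instance
  ∂[v_0,v_4] = [v_4] − [v_0].
The resulting 5×5 matrix has rank 4, and its Smith normal form has invariant factors (1,1,1,1).

Now H_k = ker ∂_k / im ∂_{k+1}, so:

  H_0: rank C_0 − rank ∂_1 = 5 − 4 = 1, and the invariant factors of ∂_1 are all 1, so H_0 = Z.
  H_1: rank ker ∂_1 − rank ∂_2 = (5 − 4) − 0 = 1, and there is no ∂_2, so H_1 = Z.

H_0 = Z,  H_1 = Z.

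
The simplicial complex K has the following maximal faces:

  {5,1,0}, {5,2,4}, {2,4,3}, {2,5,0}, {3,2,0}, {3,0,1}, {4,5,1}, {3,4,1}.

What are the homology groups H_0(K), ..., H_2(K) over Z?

Fix the vertex order 0 < 1 < 2 < 3 < 4 < 5 and write every simplex with vertices in increasing order. Then dim K = 2 and the simplices of K are:

  0-simplices (6): [0], [1], [2], [3], [4], [5]
  1-simplices (12): [0,1], [0,2], [0,3], [0,5], [1,3], [1,4], [1,5], [2,3], [2,4], [2,5], [3,4], [4,5]
  2-simplices (8): [0,1,3], [0,1,5], [0,2,3], [0,2,5], [1,3,4], [1,4,5], [2,3,4], [2,4,5]

Hence C_0 ≅ Z^6, C_1 ≅ Z^12, C_2 ≅ Z^8.

The boundary map ∂_1: C_1 → C_0 is given by ∂[p,q] = [q] − [p].
As a 6×12 matrix over Z this has rank 5, with invariant factors (1,1,1,1,1).

Boundary ∂_2: C_2 → C_1 sends each 2-simplex [p,q,r] to [q,r] − [p,r] + [p,q]. For instance
  ∂[1,4,5] = [4,5] − [1,5] + [1,4],
  ∂[2,4,5] = [4,5] − [2,5] + [2,4].
The 12×8 boundary matrix has rank 7 and Smith normal form diag(1,1,1,1,1,1,1).

From H_k ≅ ker(∂_k) / im(∂_{k+1}) we obtain:

  H_0: rank C_0 − rank ∂_1 = 6 − 5 = 1, and the invariant factors of ∂_1 are all 1, so H_0 ≅ Z.
  H_1: rank ker ∂_1 − rank ∂_2 = (12 − 5) − 7 = 0, and the invariant factors of ∂_2 are all 1, so H_1 ≅ 0.
  H_2: rank ker ∂_2 − rank ∂_3 = (8 − 7) − 0 = 1, and there is no ∂_3, so H_2 ≅ Z.

As a check, the Euler characteristic is 6 − 12 + 8 = 2, which agrees with 1 − 0 + 1 = 2.

H_0 ≅ Z,  H_1 = 0,  H_2 ≅ Z.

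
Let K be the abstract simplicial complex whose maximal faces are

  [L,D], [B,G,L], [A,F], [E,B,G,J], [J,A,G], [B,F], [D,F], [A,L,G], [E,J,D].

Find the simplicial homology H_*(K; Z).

H_0 ≅ Z,  H_1 ≅ Z^3,  H_2 = 0,  H_3 = 0.

We work with the vertex ordering A < B < D < E < F < G < J < L. The simplices of K, each written with vertices in increasing order, are:

  0-simplices (8): A, B, D, E, F, G, J, L
  1-simplices (17): AF, AG, AJ, AL, BE, BF, BG, BJ, BL, DE, DF, DJ, DL, EG, EJ, GJ, GL
  2-simplices (8): AGJ, AGL, BEG, BEJ, BGJ, BGL, DEJ, EGJ
  3-simplices (1): BEGJ

giving chain groups C_0 ≅ Z^8, C_1 ≅ Z^17, C_2 ≅ Z^8, C_3 ≅ Z^1.

Boundary ∂_1: C_1 → C_0 maps an edge to its endpoints' difference, ∂[p,q] = q − p.
The resulting 8×17 matrix has rank 7, and its Smith normal form has invariant factors (1,1,1,1,1,1,1).

Boundary ∂_2: C_2 → C_1 maps a triangle to the signed sum of its edges. For instance
  ∂DEJ = EJ − DJ + DE,
  ∂BGL = GL − BL + BG.
The resulting 17×8 matrix has rank 7, and its Smith normal form has invariant factors (1,1,1,1,1,1,1).

Boundary ∂_3: C_3 → C_2 sends each 3-simplex σ to the alternating sum Σ_i (−1)^i (σ with its i-th vertex removed). For instance
  ∂BEGJ = EGJ − BGJ + BEJ − BEG.
The 8×1 boundary matrix has rank 1 and Smith normal form diag(1).

Now H_k = ker ∂_k / im ∂_{k+1}, so:

  H_0: rank C_0 − rank ∂_1 = 8 − 7 = 1, and the invariant factors of ∂_1 are all 1, so H_0 = Z.
  H_1: rank ker ∂_1 − rank ∂_2 = (17 − 7) − 7 = 3, and the invariant factors of ∂_2 are all 1, so H_1 = Z^3.
  H_2: rank ker ∂_2 − rank ∂_3 = (8 − 7) − 1 = 0, and the invariant factors of ∂_3 are all 1, so H_2 = 0.
  H_3: rank ker ∂_3 − rank ∂_4 = (1 − 1) − 0 = 0, and there is no ∂_4, so H_3 = 0.

As a check, the Euler characteristic is 8 − 17 + 8 − 1 = -2, which agrees with 1 − 3 + 0 − 0 = -2.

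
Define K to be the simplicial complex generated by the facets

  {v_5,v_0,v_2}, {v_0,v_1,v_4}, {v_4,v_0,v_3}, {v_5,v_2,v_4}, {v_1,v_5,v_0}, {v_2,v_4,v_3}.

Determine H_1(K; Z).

Order the vertices as v_0 < v_1 < v_2 < v_3 < v_4 < v_5. Listing each simplex with vertices in this order, K has dimension 2 with simplices:

  0-simplices (6): [v_0], [v_1], [v_2], [v_3], [v_4], [v_5]
  1-simplices (12): [v_0,v_1], [v_0,v_2], [v_0,v_3], [v_0,v_4], [v_0,v_5], [v_1,v_4], [v_1,v_5], [v_2,v_3], [v_2,v_4], [v_2,v_5], [v_3,v_4], [v_4,v_5]
  2-simplices (6): [v_0,v_1,v_4], [v_0,v_1,v_5], [v_0,v_2,v_5], [v_0,v_3,v_4], [v_2,v_3,v_4], [v_2,v_4,v_5]

Hence C_0 ≅ Z^6, C_1 ≅ Z^12, C_2 ≅ Z^6.

Boundary ∂_1: C_1 → C_0 is given by ∂[p,q] = [q] − [p]. For instance
  ∂[v_2,v_5] = [v_5] − [v_2].
The resulting 6×12 matrix has rank 5, and its Smith normal form has invariant factors (1,1,1,1,1).

∂_2: C_2 → C_1 acts by ∂[p,q,r] = [q,r] − [p,r] + [p,q]. For instance
  ∂[v_2,v_4,v_5] = [v_4,v_5] − [v_2,v_5] + [v_2,v_4],
  ∂[v_0,v_1,v_5] = [v_1,v_5] − [v_0,v_5] + [v_0,v_1].
This gives a 12×6 integer matrix of rank 6; reducing to Smith normal form yields diagonal entries (1,1,1,1,1,1).

Reading off H_k = ker ∂_k / im ∂_{k+1}:

  H_1: rank ker ∂_1 − rank ∂_2 = (12 − 5) − 6 = 1, and the invariant factors of ∂_2 are all 1, so H_1 = Z.

(K is a triangulation of the cylinder S^1 x I.)

H_1 = Z.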